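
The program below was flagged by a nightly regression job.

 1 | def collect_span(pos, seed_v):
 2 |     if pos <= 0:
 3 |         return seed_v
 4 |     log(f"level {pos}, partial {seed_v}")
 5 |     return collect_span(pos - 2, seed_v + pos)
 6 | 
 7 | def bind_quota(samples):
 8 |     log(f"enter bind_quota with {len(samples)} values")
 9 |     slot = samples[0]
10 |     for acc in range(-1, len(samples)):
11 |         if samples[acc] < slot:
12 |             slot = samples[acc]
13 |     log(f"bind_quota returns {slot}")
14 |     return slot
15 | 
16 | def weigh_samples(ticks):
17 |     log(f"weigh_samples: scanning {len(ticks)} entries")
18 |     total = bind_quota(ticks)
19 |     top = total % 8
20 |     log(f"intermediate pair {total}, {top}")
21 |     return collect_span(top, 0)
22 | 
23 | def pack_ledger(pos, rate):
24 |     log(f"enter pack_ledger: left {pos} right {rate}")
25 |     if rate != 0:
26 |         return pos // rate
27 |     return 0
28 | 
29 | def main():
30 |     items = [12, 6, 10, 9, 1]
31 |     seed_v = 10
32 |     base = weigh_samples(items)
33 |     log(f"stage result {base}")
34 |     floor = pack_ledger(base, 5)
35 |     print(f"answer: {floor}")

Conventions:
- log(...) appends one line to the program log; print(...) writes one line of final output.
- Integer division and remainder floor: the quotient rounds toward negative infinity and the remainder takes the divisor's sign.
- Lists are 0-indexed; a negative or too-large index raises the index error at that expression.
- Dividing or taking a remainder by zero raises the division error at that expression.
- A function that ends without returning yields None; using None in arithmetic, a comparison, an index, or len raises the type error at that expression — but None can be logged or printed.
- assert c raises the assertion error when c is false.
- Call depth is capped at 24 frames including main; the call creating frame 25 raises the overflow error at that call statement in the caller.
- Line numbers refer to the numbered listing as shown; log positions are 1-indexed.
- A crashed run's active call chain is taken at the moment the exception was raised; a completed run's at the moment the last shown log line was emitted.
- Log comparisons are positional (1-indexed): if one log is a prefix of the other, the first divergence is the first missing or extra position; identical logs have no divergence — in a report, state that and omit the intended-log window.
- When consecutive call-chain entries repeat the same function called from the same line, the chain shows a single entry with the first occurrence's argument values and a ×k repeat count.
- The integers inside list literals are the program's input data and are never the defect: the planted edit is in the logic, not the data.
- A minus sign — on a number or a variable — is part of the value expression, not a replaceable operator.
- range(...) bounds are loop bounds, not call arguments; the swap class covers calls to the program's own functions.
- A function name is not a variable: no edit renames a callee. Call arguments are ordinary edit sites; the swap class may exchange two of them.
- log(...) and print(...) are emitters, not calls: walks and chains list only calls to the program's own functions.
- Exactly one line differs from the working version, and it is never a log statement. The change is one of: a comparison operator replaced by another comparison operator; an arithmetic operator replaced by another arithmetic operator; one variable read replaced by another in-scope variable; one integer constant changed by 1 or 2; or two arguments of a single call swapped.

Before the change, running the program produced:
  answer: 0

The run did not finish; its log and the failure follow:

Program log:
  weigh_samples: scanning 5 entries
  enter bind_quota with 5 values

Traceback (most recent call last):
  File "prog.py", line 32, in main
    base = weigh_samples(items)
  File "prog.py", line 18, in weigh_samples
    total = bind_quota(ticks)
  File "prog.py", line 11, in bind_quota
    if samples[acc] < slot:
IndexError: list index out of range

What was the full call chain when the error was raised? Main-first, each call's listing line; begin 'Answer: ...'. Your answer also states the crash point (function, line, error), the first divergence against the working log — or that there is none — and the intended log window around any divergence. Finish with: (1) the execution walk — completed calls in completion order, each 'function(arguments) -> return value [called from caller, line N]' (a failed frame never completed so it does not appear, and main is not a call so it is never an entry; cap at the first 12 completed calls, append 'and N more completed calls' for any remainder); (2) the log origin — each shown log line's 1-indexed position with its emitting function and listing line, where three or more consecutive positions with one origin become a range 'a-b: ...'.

Answer: main -> weigh_samples (called at line 32) -> bind_quota (called at line 18).
Core observation: The faulty run's log stops after 2 lines; the working version's next line would be 'bind_quota returns 1'.
Crash: bind_quota, line 11, IndexError.
First divergence: position 3 (shown log ended at 2 lines; the working version continues: 'bind_quota returns 1').
Intended log window:
  1: weigh_samples: scanning 5 entries
  2: enter bind_quota with 5 values
  3: bind_quota returns 1
  4: intermediate pair 1, 1
Execution walk:
  (no call completed)
Log origin:
  1: emitted by weigh_samples (line 17)
  2: emitted by bind_quota (line 8)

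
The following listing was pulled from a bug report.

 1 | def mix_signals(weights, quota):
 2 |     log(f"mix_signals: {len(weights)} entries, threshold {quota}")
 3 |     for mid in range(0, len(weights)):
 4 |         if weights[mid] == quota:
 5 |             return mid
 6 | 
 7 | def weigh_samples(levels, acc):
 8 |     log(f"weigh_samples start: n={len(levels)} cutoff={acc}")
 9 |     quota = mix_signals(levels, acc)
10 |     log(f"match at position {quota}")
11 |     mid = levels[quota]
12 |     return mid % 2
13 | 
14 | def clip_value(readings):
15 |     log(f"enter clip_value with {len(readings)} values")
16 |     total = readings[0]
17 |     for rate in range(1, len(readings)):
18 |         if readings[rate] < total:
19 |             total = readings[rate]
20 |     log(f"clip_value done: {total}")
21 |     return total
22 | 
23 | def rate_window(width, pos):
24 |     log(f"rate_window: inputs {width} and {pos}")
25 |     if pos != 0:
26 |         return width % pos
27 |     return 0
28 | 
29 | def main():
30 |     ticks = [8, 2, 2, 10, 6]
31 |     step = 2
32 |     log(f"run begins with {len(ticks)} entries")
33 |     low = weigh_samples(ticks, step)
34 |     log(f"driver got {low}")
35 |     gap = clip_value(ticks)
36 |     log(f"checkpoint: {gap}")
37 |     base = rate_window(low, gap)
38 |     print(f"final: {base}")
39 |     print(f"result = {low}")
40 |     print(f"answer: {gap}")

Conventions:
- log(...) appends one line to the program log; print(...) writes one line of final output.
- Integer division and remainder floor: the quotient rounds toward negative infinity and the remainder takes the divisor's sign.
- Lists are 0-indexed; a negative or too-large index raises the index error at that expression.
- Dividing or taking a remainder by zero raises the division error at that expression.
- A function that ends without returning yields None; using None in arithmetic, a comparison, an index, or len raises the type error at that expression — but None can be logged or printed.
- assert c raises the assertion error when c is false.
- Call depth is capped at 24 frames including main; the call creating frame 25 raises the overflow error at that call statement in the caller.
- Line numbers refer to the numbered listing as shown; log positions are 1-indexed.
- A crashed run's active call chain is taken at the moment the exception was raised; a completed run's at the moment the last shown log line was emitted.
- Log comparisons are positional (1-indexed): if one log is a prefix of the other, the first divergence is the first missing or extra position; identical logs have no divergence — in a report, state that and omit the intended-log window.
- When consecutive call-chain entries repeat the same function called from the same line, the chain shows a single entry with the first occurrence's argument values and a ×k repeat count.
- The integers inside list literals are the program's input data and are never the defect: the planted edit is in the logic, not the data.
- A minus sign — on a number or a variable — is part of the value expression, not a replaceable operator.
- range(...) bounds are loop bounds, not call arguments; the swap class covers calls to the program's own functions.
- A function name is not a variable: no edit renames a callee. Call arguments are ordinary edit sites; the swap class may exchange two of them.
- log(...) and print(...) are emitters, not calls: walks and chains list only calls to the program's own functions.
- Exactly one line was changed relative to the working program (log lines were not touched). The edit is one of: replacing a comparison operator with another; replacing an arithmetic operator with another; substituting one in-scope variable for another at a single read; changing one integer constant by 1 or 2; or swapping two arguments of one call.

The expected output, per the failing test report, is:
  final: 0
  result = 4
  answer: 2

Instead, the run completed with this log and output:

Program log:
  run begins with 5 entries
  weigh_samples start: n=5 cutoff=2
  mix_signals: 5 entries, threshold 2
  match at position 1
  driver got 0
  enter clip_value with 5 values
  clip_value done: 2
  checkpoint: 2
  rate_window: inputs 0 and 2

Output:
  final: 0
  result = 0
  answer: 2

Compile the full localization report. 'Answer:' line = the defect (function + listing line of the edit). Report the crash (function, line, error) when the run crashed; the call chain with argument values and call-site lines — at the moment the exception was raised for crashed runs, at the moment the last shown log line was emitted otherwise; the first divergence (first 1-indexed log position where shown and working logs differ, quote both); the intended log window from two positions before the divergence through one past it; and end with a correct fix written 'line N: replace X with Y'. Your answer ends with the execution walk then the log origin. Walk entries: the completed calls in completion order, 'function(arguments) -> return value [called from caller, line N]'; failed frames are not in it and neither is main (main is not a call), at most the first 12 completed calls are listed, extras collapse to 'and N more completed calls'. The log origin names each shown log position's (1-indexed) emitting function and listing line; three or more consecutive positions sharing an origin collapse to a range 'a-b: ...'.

Answer: the defect is in weigh_samples at line 12.
Core observation: At log position 5 the runs split — shown 'driver got 0', but the working version logs 'driver got 4'.
Call chain: main -> rate_window(0, 2) (called at line 37).
First divergence: position 5; shown 'driver got 0' vs intended 'driver got 4'.
Intended log window:
  3: mix_signals: 5 entries, threshold 2
  4: match at position 1
  5: driver got 4
  6: enter clip_value with 5 values
Execution walk:
  mix_signals([8, 2, 2, 10, 6], 2) -> 1  [called from weigh_samples, line 9]
  weigh_samples([8, 2, 2, 10, 6], 2) -> 0  [called from main, line 33]
  clip_value([8, 2, 2, 10, 6]) -> 2  [called from main, line 35]
  rate_window(0, 2) -> 0  [called from main, line 37]
Origin of each log line:
  1: from main, line 32
  2: from weigh_samples, line 8
  3: from mix_signals, line 2
  4: from weigh_samples, line 10
  5: from main, line 34
  6: from clip_value, line 15
  7: from clip_value, line 20
  8: from main, line 36
  9: from rate_window, line 24
A correct fix: line 12: replace `%` with `*`.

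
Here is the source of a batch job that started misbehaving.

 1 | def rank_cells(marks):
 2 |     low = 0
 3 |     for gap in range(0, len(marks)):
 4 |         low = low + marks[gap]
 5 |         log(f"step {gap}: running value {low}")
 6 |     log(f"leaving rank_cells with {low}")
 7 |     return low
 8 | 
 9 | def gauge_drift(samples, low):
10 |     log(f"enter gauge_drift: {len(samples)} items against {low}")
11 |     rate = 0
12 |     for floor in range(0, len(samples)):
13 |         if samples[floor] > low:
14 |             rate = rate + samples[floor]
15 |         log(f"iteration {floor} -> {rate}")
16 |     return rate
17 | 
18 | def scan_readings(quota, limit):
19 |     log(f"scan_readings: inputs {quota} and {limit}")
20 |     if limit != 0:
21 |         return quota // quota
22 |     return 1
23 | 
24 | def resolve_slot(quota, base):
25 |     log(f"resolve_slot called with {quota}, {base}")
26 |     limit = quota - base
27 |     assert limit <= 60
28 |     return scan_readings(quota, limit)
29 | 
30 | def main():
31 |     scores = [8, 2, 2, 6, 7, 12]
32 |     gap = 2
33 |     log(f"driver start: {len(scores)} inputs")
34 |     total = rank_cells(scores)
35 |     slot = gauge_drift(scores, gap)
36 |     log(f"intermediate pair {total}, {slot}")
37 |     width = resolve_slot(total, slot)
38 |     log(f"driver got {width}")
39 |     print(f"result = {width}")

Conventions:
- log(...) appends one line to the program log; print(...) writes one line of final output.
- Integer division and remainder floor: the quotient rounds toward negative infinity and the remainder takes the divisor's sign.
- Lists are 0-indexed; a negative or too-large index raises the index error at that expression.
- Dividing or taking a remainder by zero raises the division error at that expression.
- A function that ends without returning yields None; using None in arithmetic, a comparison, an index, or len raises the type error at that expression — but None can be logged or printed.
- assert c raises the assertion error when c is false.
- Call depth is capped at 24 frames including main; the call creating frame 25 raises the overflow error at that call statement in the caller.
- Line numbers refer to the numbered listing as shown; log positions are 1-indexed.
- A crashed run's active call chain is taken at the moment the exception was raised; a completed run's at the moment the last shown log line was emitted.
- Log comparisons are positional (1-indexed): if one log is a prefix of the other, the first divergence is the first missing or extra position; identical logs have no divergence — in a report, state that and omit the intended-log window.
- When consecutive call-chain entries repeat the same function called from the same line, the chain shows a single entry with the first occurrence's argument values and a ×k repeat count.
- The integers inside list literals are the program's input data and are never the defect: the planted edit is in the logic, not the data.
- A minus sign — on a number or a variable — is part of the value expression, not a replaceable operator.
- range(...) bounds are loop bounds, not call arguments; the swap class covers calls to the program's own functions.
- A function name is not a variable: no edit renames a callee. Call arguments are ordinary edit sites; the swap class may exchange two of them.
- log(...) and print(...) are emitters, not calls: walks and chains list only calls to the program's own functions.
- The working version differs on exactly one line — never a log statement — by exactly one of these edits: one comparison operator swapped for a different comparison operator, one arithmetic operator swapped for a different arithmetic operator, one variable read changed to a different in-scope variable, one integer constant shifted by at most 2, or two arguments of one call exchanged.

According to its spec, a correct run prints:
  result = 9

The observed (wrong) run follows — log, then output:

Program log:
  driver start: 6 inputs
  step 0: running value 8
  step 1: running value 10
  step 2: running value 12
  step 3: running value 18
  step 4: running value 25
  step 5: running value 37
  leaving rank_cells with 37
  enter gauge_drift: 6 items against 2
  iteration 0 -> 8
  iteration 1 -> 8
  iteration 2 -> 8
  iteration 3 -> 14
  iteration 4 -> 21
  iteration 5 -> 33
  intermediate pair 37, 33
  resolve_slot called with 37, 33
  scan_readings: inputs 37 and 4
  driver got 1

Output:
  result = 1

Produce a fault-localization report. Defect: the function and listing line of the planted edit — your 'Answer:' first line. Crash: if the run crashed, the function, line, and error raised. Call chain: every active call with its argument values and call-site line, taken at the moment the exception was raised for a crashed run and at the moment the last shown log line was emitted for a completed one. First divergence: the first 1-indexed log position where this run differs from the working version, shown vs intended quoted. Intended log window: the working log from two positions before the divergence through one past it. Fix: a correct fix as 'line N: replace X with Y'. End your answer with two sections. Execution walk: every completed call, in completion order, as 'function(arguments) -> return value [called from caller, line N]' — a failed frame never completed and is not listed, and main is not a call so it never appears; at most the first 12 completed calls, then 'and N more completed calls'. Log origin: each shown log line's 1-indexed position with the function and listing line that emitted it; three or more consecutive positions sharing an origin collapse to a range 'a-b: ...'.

Answer: the defect is in scan_readings at line 21.
Key observation: Everything matches until log position 19, which reads 'driver got 1' in place of 'driver got 9'.
Call chain: main.
First divergence: at position 19 the run shows 'driver got 1' where the working version logs 'driver got 9'.
Intended log window:
  17: resolve_slot called with 37, 33
  18: scan_readings: inputs 37 and 4
  19: driver got 9
Execution walk:
  rank_cells([8, 2, 2, 6, 7, 12]) -> 37  [called from main, line 34]
  gauge_drift([8, 2, 2, 6, 7, 12], 2) -> 33  [called from main, line 35]
  scan_readings(37, 4) -> 1  [called from resolve_slot, line 28]
  resolve_slot(37, 33) -> 1  [called from main, line 37]
Log origin:
  1: logged in main at line 33
  2-7: logged in rank_cells at line 5
  8: logged in rank_cells at line 6
  9: logged in gauge_drift at line 10
  10-15: logged in gauge_drift at line 15
  16: logged in main at line 36
  17: logged in resolve_slot at line 25
  18: logged in scan_readings at line 19
  19: logged in main at line 38
A correct fix: line 21: replace `quota // quota` with `quota // limit`.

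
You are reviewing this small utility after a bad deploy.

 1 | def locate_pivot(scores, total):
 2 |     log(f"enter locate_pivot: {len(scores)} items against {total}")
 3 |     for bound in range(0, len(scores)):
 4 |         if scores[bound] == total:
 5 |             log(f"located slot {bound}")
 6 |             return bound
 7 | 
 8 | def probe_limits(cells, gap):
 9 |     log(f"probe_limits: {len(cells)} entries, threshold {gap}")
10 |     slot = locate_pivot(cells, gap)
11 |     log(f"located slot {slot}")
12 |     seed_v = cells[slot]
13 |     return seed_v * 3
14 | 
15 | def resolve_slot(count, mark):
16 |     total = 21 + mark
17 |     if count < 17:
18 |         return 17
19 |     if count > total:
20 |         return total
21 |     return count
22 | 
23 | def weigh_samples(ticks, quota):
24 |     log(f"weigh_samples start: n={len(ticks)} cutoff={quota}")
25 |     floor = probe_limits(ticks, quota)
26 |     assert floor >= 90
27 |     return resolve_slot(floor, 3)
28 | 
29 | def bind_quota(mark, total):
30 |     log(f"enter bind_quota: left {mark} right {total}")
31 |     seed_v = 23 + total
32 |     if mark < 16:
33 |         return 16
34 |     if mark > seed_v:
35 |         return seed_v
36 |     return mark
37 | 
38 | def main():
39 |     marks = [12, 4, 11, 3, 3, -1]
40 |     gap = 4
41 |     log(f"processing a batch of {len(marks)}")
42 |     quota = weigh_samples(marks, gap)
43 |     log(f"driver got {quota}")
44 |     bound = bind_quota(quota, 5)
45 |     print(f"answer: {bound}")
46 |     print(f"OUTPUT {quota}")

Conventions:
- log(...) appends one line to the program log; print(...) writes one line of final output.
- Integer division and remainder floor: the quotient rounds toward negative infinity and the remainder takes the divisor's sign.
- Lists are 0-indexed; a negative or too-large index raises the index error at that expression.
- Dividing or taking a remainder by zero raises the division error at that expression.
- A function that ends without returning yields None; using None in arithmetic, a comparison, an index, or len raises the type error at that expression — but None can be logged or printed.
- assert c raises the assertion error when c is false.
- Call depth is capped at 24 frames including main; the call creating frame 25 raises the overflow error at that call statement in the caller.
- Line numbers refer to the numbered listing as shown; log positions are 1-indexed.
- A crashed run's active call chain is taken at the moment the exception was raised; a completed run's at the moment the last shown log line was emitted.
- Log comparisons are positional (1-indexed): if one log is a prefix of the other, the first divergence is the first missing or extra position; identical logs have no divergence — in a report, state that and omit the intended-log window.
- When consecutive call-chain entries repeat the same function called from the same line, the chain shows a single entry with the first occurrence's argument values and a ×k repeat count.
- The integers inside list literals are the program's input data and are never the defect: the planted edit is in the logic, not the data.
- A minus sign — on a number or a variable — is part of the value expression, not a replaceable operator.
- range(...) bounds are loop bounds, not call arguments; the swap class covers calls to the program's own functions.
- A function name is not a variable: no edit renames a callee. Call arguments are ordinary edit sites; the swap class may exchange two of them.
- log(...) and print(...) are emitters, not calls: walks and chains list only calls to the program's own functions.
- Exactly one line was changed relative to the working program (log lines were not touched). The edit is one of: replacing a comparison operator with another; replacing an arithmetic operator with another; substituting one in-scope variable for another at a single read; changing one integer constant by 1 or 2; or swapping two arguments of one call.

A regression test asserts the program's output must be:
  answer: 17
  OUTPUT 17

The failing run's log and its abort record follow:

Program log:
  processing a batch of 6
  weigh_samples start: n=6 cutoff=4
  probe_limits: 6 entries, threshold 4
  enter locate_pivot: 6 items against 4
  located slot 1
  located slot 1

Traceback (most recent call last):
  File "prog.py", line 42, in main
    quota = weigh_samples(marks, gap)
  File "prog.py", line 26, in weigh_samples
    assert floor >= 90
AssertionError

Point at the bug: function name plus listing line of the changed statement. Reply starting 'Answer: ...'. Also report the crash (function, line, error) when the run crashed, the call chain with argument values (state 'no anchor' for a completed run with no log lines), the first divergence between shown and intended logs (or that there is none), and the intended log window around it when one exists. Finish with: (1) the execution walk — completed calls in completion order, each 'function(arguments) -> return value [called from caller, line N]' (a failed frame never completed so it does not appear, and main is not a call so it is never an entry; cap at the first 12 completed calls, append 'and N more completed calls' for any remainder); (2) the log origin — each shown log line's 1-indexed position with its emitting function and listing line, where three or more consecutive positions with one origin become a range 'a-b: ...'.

Answer: the defect is in weigh_samples at line 26.
Key observation: The shown log is a 6-line prefix of the intended one, whose next entry is 'driver got 17'.
Crash: weigh_samples, line 26, AssertionError.
Call chain: main -> weigh_samples([12, 4, 11, 3, 3, -1], 4) (called at line 42).
First divergence: position 7; the shown log stops at 6 lines while the working version next logs 'driver got 17'.
Intended log window:
  5: located slot 1
  6: located slot 1
  7: driver got 17
  8: enter bind_quota: left 17 right 5
Execution walk:
  locate_pivot([12, 4, 11, 3, 3, -1], 4) -> 1  [called from probe_limits, line 10]
  probe_limits([12, 4, 11, 3, 3, -1], 4) -> 12  [called from weigh_samples, line 25]
Origin of each log line:
  1: emitted by main (line 41)
  2: emitted by weigh_samples (line 24)
  3: emitted by probe_limits (line 9)
  4: emitted by locate_pivot (line 2)
  5: emitted by locate_pivot (line 5)
  6: emitted by probe_limits (line 11)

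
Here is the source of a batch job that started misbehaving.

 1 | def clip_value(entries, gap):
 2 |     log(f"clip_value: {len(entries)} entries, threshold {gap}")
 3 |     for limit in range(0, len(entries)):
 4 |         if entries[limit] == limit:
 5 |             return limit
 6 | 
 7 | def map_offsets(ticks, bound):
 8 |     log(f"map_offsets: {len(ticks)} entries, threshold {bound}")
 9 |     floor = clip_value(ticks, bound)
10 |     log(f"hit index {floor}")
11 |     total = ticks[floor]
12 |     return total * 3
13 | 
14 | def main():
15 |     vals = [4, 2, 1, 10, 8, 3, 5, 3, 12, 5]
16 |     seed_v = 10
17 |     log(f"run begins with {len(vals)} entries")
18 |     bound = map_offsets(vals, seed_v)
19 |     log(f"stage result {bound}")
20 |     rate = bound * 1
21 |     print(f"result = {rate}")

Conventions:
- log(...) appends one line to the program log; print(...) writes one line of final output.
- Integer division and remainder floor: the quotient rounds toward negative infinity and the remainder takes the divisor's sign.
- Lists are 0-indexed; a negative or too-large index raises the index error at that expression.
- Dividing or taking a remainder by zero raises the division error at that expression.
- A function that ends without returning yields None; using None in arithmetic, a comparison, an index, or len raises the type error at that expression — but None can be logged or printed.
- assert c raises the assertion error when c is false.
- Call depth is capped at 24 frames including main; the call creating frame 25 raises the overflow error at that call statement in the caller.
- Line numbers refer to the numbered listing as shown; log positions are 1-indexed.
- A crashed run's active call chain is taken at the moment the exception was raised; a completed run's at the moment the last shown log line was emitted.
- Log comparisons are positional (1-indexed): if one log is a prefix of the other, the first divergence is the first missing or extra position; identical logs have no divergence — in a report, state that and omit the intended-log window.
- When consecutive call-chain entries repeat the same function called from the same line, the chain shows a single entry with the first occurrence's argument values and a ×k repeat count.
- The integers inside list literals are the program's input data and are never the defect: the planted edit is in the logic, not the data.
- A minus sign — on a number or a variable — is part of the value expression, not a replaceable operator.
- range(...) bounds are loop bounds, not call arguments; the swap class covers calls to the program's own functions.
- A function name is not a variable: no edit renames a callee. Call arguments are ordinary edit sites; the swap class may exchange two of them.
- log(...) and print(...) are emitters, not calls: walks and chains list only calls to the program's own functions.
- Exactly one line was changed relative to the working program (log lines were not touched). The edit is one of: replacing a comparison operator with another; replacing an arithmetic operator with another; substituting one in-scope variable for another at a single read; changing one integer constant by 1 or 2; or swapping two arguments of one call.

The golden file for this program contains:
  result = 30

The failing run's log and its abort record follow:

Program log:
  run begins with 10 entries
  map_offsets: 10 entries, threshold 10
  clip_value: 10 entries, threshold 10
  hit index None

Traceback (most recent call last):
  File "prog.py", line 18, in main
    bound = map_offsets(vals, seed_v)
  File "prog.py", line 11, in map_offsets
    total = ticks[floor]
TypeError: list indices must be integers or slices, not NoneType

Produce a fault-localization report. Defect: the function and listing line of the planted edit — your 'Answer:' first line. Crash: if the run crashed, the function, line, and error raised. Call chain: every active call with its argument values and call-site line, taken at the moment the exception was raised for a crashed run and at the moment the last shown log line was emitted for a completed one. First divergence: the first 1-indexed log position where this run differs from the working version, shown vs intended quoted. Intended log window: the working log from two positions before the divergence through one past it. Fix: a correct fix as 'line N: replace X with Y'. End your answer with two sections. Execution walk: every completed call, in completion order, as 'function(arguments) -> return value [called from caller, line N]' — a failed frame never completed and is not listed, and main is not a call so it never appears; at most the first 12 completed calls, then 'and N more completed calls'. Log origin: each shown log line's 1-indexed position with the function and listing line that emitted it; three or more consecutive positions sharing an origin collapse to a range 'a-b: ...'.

Answer: the defect is in clip_value at line 4.
Key observation: The log first diverges at position 4: the faulty run prints 'hit index None' where the working version prints 'hit index 3'.
Crash: map_offsets, line 11, TypeError.
Call chain: main -> map_offsets([4, 2, 1, 10, 8, 3, 5, 3, 12, 5], 10) (called at line 18).
First divergence: position 4; shown 'hit index None' vs intended 'hit index 3'.
Intended log window:
  2: map_offsets: 10 entries, threshold 10
  3: clip_value: 10 entries, threshold 10
  4: hit index 3
  5: stage result 30
Execution walk:
  clip_value([4, 2, 1, 10, 8, 3, 5, 3, 12, 5], 10) -> None  [called from map_offsets, line 9]
Log line origins:
  1: from main, line 17
  2: from map_offsets, line 8
  3: from clip_value, line 2
  4: from map_offsets, line 10
A correct fix: line 4: replace `entries[limit] == limit` with `entries[limit] == gap`.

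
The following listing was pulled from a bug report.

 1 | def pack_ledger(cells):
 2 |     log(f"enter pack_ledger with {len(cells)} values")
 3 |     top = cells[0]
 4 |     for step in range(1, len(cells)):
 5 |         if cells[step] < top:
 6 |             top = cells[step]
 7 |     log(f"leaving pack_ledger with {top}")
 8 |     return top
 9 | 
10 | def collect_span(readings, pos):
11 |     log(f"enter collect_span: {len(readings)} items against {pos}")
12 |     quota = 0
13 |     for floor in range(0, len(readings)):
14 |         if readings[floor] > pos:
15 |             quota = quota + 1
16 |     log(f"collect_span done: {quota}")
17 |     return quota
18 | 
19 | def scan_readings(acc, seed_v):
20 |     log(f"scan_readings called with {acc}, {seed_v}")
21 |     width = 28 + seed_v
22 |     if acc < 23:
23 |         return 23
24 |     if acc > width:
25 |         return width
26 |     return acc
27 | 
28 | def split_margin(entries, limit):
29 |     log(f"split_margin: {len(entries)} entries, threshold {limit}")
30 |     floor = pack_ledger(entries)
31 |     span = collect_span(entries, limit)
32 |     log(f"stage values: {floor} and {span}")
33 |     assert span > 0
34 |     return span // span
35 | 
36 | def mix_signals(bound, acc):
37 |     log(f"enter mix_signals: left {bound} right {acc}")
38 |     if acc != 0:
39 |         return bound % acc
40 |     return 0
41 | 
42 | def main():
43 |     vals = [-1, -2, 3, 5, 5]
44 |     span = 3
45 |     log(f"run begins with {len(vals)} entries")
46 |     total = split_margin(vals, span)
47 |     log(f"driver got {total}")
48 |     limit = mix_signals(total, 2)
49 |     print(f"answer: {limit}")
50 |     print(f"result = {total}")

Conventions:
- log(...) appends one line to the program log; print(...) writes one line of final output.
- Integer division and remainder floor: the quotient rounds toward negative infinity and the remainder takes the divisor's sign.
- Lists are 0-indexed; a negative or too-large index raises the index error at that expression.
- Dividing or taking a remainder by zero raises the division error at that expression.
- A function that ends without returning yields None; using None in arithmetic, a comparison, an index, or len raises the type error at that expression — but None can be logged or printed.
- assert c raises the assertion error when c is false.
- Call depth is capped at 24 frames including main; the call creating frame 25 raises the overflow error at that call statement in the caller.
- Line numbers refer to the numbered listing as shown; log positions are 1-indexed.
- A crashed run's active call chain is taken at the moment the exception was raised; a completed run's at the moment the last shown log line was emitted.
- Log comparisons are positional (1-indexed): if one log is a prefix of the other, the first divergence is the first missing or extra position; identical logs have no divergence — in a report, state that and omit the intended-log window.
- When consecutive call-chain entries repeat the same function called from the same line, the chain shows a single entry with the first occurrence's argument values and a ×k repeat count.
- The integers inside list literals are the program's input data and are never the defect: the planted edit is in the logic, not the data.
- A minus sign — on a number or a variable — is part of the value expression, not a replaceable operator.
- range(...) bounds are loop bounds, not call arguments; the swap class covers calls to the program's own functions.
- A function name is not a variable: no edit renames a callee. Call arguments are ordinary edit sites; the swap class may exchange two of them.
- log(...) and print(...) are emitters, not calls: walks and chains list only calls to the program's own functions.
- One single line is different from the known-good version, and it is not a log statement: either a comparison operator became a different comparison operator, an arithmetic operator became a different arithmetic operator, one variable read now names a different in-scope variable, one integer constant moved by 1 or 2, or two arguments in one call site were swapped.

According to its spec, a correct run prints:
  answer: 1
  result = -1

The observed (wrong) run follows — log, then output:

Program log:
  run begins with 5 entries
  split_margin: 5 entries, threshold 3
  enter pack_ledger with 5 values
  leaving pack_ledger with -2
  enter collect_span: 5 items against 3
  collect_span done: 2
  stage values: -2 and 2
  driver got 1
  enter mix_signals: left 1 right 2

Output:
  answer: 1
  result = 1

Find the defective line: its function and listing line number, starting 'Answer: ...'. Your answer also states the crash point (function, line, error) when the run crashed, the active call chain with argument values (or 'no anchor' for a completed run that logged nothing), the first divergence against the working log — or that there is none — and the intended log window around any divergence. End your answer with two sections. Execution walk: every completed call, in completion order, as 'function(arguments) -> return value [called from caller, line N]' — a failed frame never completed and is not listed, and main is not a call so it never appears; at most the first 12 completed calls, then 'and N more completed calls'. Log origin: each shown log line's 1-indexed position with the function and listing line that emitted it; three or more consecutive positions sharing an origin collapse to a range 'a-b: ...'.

Answer: the defect is in split_margin at line 34.
Core observation: Everything matches until log position 8, which reads 'driver got 1' in place of 'driver got -1'.
Call chain: main -> mix_signals(1, 2) (called at line 48).
First divergence: at position 8 the run shows 'driver got 1' where the working version logs 'driver got -1'.
Intended log window:
  6: collect_span done: 2
  7: stage values: -2 and 2
  8: driver got -1
  9: enter mix_signals: left -1 right 2
Execution walk:
  pack_ledger([-1, -2, 3, 5, 5]) -> -2  [called from split_margin, line 30]
  collect_span([-1, -2, 3, 5, 5], 3) -> 2  [called from split_margin, line 31]
  split_margin([-1, -2, 3, 5, 5], 3) -> 1  [called from main, line 46]
  mix_signals(1, 2) -> 1  [called from main, line 48]
Log origins:
  1: logged in main at line 45
  2: logged in split_margin at line 29
  3: logged in pack_ledger at line 2
  4: logged in pack_ledger at line 7
  5: logged in collect_span at line 11
  6: logged in collect_span at line 16
  7: logged in split_margin at line 32
  8: logged in main at line 47
  9: logged in mix_signals at line 37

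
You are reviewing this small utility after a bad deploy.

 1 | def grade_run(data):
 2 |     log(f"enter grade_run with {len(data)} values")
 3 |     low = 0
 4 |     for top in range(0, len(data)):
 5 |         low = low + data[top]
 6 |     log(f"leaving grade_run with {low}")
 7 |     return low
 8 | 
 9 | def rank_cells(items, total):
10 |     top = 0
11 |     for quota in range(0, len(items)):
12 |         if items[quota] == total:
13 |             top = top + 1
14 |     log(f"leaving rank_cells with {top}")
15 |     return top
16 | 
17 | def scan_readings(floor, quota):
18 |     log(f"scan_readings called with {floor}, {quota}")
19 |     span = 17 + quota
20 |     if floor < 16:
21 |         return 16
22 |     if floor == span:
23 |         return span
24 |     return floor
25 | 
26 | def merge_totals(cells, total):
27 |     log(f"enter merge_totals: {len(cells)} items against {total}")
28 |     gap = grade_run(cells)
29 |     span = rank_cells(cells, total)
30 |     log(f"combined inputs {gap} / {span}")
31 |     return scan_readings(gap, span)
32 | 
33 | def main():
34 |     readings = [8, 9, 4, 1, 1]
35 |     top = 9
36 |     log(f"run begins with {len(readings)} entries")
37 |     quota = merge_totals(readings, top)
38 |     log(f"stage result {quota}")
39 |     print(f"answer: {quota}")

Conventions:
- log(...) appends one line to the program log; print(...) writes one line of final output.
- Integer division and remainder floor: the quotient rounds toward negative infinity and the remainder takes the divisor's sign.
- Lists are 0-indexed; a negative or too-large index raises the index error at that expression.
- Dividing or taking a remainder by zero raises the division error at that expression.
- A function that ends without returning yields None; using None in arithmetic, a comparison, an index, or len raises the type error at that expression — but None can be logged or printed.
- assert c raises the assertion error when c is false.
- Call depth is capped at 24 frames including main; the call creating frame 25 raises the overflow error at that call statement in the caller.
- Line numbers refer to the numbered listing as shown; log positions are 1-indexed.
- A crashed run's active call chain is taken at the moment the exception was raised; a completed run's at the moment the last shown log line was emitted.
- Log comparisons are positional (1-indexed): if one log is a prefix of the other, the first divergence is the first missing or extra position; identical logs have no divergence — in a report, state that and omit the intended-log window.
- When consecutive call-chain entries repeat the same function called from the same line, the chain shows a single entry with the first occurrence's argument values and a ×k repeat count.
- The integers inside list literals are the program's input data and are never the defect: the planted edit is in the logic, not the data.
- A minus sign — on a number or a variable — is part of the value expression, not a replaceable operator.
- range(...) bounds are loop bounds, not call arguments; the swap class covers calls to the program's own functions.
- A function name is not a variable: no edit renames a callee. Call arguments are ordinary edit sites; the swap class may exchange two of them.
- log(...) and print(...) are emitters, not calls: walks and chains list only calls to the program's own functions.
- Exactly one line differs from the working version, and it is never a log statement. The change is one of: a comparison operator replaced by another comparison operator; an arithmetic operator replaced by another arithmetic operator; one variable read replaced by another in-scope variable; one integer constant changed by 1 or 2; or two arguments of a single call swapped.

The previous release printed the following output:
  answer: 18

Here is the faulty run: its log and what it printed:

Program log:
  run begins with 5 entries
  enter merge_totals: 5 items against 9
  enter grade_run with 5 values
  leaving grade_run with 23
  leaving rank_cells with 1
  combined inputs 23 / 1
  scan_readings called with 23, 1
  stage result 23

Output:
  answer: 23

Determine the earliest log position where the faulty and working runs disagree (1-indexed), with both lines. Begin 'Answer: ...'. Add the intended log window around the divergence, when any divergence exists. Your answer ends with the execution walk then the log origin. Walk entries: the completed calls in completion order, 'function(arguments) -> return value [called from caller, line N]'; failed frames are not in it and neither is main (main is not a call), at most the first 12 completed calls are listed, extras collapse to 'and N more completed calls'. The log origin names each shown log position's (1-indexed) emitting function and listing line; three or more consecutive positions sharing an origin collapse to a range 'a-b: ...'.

Answer: position 8; shown 'stage result 23' vs intended 'stage result 18'.
Intended log window:
  6: combined inputs 23 / 1
  7: scan_readings called with 23, 1
  8: stage result 18
Execution walk:
  grade_run([8, 9, 4, 1, 1]) -> 23  [called from merge_totals, line 28]
  rank_cells([8, 9, 4, 1, 1], 9) -> 1  [called from merge_totals, line 29]
  scan_readings(23, 1) -> 23  [called from merge_totals, line 31]
  merge_totals([8, 9, 4, 1, 1], 9) -> 23  [called from main, line 37]
Log origins:
  1: logged in main at line 36
  2: logged in merge_totals at line 27
  3: logged in grade_run at line 2
  4: logged in grade_run at line 6
  5: logged in rank_cells at line 14
  6: logged in merge_totals at line 30
  7: logged in scan_readings at line 18
  8: logged in main at line 38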